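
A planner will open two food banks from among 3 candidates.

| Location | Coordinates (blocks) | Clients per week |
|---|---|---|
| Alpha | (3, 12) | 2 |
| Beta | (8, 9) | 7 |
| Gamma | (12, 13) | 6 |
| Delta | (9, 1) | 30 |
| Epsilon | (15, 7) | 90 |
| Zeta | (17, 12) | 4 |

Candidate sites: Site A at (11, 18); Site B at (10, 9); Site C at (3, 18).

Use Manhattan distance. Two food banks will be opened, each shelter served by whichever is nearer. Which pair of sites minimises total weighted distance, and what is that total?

{Site B, Site C}, total 1002

Evaluate every pair (each demand assigned to the nearer of the two):
  {Site B, Site C}: total = 1002
  {Site A, Site B}: total = 1010
  {Site A, Site C}: total = 2100
Best pair: {Site B, Site C} with total 1002.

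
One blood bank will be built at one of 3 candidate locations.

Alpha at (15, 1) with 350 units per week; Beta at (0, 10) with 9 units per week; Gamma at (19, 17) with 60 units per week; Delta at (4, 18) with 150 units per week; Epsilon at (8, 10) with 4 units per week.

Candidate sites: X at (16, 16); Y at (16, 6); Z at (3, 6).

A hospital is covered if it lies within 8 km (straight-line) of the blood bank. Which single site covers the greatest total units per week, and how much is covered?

Coverage radius r = 8 km; a point is covered iff (Δx)²+(Δy)² ≤ 8² = 64.
  X (16, 16): covers {Gamma} → 60
  Y (16, 6): covers {Alpha} → 350
  Z (3, 6): covers {Beta, Epsilon} → 13
Maximum coverage at Y: 350 units per week.

Y, covering 350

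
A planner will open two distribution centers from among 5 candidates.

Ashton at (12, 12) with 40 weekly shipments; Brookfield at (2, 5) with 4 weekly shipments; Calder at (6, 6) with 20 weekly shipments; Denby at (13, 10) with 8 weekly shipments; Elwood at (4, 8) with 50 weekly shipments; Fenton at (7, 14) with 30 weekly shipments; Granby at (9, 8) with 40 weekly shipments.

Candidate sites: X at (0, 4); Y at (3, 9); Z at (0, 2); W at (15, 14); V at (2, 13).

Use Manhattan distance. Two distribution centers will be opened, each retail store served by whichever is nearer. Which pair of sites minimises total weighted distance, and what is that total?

{Y, W}, total 1008

Evaluate every pair (each demand assigned to the nearer of the two):
  {Y, W}: total = 1008
  {Y, V}: total = 1228
  {X, Y}: total = 1350
  {Y, Z}: total = 1358
  {W, V}: total = 1510
  {X, W}: total = 1540
  {Z, W}: total = 1688
  {X, V}: total = 1734
  {Z, V}: total = 1782
  {X, Z}: total = 2554
Best pair: {Y, W} with total 1008.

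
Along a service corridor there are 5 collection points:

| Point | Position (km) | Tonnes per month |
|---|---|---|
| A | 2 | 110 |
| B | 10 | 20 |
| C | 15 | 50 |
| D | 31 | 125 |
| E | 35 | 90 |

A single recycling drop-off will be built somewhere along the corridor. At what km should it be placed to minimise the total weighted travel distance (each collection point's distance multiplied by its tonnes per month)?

For a sum of weighted absolute distances on a line, the optimum is the weighted median (not the mean). Total weight W = 395; half-weight = 197.5.
Sort by position and accumulate weight:
  km 2 (A, w=110) → cum 110
  km 10 (B, w=20) → cum 130
  km 15 (C, w=50) → cum 180
  km 31 (D, w=125) → cum 305  ≥ 197.5 → median here
  km 35 (E, w=90) → cum 395
Optimal location: km 31.

x = 31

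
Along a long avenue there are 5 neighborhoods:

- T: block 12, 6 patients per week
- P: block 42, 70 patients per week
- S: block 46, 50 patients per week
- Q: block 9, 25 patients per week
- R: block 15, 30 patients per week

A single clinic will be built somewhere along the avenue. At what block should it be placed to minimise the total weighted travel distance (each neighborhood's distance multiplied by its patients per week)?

x = 42

For a sum of weighted absolute distances on a line, the optimum is the weighted median (not the mean). Total weight W = 181; half-weight = 90.5.
Sort by position and accumulate weight:
  block 9 (Q, w=25) → cum 25
  block 12 (T, w=6) → cum 31
  block 15 (R, w=30) → cum 61
  block 42 (P, w=70) → cum 131  ≥ 90.5 → median here
  block 46 (S, w=50) → cum 181
Optimal location: block 42.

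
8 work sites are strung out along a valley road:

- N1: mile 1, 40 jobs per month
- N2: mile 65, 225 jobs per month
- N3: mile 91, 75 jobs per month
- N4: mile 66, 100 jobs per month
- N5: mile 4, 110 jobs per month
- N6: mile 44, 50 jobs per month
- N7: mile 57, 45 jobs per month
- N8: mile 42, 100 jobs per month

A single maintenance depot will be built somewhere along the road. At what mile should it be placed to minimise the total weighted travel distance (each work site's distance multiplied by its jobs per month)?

For a sum of weighted absolute distances on a line, the optimum is the weighted median (not the mean). Total weight W = 745; half-weight = 372.5.
Sort by position and accumulate weight:
  mile 1 (N1, w=40) → cum 40
  mile 4 (N5, w=110) → cum 150
  mile 42 (N8, w=100) → cum 250
  mile 44 (N6, w=50) → cum 300
  mile 57 (N7, w=45) → cum 345
  mile 65 (N2, w=225) → cum 570  ≥ 372.5 → median here
  mile 66 (N4, w=100) → cum 670
  mile 91 (N3, w=75) → cum 745
Optimal location: mile 65.

x = 65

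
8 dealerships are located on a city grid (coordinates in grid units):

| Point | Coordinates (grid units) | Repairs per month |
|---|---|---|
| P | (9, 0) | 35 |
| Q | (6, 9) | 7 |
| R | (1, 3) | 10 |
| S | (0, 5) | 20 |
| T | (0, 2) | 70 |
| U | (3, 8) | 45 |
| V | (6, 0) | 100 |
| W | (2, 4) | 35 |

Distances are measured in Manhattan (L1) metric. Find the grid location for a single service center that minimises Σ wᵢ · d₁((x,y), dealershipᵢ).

Manhattan distance separates: Σwᵢ(|x−xᵢ|+|y−yᵢ|) = Σwᵢ|x−xᵢ| + Σwᵢ|y−yᵢ|, so x and y are optimised independently as 1-D weighted medians.
Total weight W = 322; half = 161.
x-coordinate, sorted with cumulative weight:
  x=0 (S, w=20) cum 20
  x=0 (T, w=70) cum 90
  x=1 (R, w=10) cum 100
  x=2 (W, w=35) cum 135
  x=3 (U, w=45) cum 180  ← median
  x=6 (Q, w=7) cum 187
  x=6 (V, w=100) cum 287
  x=9 (P, w=35) cum 322
⇒ x* = 3
y-coordinate, sorted with cumulative weight:
  y=0 (P, w=35) cum 35
  y=0 (V, w=100) cum 135
  y=2 (T, w=70) cum 205  ← median
  y=3 (R, w=10) cum 215
  y=4 (W, w=35) cum 250
  y=5 (S, w=20) cum 270
  y=8 (U, w=45) cum 315
  y=9 (Q, w=7) cum 322
⇒ y* = 2

(3, 2)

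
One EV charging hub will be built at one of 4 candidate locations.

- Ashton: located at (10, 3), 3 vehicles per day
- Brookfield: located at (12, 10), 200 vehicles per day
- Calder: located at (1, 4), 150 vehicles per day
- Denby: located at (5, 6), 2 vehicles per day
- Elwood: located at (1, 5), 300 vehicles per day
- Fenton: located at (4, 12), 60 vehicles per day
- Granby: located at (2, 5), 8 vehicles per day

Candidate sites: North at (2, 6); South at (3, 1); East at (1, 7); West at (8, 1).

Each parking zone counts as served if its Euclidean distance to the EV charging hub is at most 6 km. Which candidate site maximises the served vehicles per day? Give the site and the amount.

East, covering 520

Coverage radius r = 6 km; a point is covered iff (Δx)²+(Δy)² ≤ 6² = 36.
  North (2, 6): covers {Calder, Denby, Elwood, Granby} → 460
  South (3, 1): covers {Calder, Denby, Elwood, Granby} → 460
  East (1, 7): covers {Calder, Denby, Elwood, Fenton, Granby} → 520
  West (8, 1): covers {Ashton, Denby} → 5
Maximum coverage at East: 520 vehicles per day.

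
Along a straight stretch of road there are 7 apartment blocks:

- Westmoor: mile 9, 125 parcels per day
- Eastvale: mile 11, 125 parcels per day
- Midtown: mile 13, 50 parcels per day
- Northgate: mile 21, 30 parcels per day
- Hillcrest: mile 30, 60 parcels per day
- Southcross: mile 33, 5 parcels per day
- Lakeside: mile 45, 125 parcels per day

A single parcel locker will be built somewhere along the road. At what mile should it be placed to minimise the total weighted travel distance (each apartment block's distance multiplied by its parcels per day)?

For a sum of weighted absolute distances on a line, the optimum is the weighted median (not the mean). Total weight W = 520; half-weight = 260.
Sort by position and accumulate weight:
  mile 9 (Westmoor, w=125) → cum 125
  mile 11 (Eastvale, w=125) → cum 250
  mile 13 (Midtown, w=50) → cum 300  ≥ 260 → median here
  mile 21 (Northgate, w=30) → cum 330
  mile 30 (Hillcrest, w=60) → cum 390
  mile 33 (Southcross, w=5) → cum 395
  mile 45 (Lakeside, w=125) → cum 520
Optimal location: mile 13.

x = 13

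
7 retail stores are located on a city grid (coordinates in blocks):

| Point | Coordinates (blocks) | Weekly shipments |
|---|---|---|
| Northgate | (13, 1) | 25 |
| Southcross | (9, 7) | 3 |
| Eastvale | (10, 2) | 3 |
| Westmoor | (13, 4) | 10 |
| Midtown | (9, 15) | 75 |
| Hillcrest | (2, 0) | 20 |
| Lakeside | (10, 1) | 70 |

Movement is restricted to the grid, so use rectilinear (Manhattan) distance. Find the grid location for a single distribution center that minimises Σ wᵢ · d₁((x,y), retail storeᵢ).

(10, 1)

Manhattan distance separates: Σwᵢ(|x−xᵢ|+|y−yᵢ|) = Σwᵢ|x−xᵢ| + Σwᵢ|y−yᵢ|, so x and y are optimised independently as 1-D weighted medians.
Total weight W = 206; half = 103.
x-coordinate, sorted with cumulative weight:
  x=2 (Hillcrest, w=20) cum 20
  x=9 (Southcross, w=3) cum 23
  x=9 (Midtown, w=75) cum 98
  x=10 (Eastvale, w=3) cum 101
  x=10 (Lakeside, w=70) cum 171  ← median
  x=13 (Northgate, w=25) cum 196
  x=13 (Westmoor, w=10) cum 206
⇒ x* = 10
y-coordinate, sorted with cumulative weight:
  y=0 (Hillcrest, w=20) cum 20
  y=1 (Northgate, w=25) cum 45
  y=1 (Lakeside, w=70) cum 115  ← median
  y=2 (Eastvale, w=3) cum 118
  y=4 (Westmoor, w=10) cum 128
  y=7 (Southcross, w=3) cum 131
  y=15 (Midtown, w=75) cum 206
⇒ y* = 1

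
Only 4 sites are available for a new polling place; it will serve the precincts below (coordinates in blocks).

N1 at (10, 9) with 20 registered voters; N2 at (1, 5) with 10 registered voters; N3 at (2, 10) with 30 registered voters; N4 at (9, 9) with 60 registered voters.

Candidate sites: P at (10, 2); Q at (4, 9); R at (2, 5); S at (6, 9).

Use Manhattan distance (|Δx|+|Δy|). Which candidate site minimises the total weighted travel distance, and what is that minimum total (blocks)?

Total weighted distance at each candidate:
  P (10, 2): total = 1220
  Q (4, 9): total = 580
  R (2, 5): total = 1060
  S (6, 9): total = 500
Minimum is at S with total 500 blocks.

S, total 500 blocks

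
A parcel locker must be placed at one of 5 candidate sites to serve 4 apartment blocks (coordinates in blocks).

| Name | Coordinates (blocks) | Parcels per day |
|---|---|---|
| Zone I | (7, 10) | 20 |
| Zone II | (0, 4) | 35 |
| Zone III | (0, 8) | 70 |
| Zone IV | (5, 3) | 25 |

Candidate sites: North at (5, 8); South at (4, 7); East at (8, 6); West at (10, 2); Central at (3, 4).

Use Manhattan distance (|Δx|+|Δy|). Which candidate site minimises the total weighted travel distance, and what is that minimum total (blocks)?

Total weighted distance at each candidate:
  North (5, 8): total = 870
  South (4, 7): total = 840
  East (8, 6): total = 1300
  West (10, 2): total = 1910
  Central (3, 4): total = 870
Minimum is at South with total 840 blocks.

South, total 840 blocks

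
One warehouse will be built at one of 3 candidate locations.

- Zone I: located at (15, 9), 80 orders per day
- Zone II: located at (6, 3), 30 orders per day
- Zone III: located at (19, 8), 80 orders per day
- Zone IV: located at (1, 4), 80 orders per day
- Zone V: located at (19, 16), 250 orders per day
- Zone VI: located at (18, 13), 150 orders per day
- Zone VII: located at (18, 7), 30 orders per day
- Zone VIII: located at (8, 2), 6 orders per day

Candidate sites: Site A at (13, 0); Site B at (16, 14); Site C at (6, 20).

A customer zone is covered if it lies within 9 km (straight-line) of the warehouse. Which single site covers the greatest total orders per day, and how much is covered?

Site B, covering 590

Coverage radius r = 9 km; a point is covered iff (Δx)²+(Δy)² ≤ 9² = 81.
  Site A (13, 0): covers {Zone II, Zone VII, Zone VIII} → 66
  Site B (16, 14): covers {Zone I, Zone III, Zone V, Zone VI, Zone VII} → 590
  Site C (6, 20): covers {none} → 0
Maximum coverage at Site B: 590 orders per day.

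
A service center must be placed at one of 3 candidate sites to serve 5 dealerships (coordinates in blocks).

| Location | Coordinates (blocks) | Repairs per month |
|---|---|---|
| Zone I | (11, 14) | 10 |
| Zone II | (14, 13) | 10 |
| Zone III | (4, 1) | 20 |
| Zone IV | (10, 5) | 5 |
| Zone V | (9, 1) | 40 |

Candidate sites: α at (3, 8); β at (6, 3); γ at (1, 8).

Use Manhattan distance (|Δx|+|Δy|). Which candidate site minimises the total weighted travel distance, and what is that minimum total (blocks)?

Total weighted distance at each candidate:
  α (3, 8): total = 1030
  β (6, 3): total = 650
  γ (1, 8): total = 1200
Minimum is at β with total 650 blocks.

β, total 650 blocks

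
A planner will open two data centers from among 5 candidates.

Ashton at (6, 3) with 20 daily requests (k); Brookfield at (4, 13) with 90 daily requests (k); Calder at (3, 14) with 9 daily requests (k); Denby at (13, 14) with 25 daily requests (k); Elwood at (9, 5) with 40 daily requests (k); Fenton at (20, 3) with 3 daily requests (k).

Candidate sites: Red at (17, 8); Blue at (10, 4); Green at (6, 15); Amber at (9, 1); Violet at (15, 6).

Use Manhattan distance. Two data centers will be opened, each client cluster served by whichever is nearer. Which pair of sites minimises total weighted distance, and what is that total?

{Blue, Green}, total 809

Evaluate every pair (each demand assigned to the nearer of the two):
  {Blue, Green}: total = 809
  {Green, Amber}: total = 895
  {Green, Violet}: total = 1140
  {Red, Green}: total = 1300
  {Red, Blue}: total = 1957
  {Blue, Violet}: total = 1957
  {Blue, Amber}: total = 2041
  {Red, Amber}: total = 2235
  {Amber, Violet}: total = 2235
  {Red, Violet}: total = 2594
Best pair: {Blue, Green} with total 809.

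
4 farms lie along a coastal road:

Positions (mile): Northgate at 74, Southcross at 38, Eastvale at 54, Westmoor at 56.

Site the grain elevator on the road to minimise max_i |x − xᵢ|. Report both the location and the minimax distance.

location 56, max distance 18

The 1-center on a line is the midpoint of the two extreme points: leftmost at 38, rightmost at 74.
Optimal location = (38 + 74)/2 = 56; maximum distance = (74 − 38)/2 = 18.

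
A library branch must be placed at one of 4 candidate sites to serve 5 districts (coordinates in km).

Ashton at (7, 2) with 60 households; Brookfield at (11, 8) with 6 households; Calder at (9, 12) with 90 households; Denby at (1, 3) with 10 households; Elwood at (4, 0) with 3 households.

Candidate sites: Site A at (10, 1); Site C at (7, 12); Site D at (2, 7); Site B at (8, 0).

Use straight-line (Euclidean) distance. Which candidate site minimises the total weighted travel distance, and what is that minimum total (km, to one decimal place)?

Site C, total 959.2 km

Total weighted distance at each candidate:
  Site A (10, 1): total = 1336.7
  Site C (7, 12): total = 959.2
  Site D (2, 7): total = 1315.9
  Site B (8, 0): total = 1357.3
Minimum is at Site C with total 959.2 km.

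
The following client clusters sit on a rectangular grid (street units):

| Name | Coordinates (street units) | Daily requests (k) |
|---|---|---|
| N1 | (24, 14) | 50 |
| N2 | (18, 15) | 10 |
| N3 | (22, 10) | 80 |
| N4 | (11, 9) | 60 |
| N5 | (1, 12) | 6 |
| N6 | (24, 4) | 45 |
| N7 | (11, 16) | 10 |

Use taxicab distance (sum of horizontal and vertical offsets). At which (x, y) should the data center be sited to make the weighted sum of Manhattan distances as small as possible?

Manhattan distance separates: Σwᵢ(|x−xᵢ|+|y−yᵢ|) = Σwᵢ|x−xᵢ| + Σwᵢ|y−yᵢ|, so x and y are optimised independently as 1-D weighted medians.
Total weight W = 261; half = 130.5.
x-coordinate, sorted with cumulative weight:
  x=1 (N5, w=6) cum 6
  x=11 (N4, w=60) cum 66
  x=11 (N7, w=10) cum 76
  x=18 (N2, w=10) cum 86
  x=22 (N3, w=80) cum 166  ← median
  x=24 (N1, w=50) cum 216
  x=24 (N6, w=45) cum 261
⇒ x* = 22
y-coordinate, sorted with cumulative weight:
  y=4 (N6, w=45) cum 45
  y=9 (N4, w=60) cum 105
  y=10 (N3, w=80) cum 185  ← median
  y=12 (N5, w=6) cum 191
  y=14 (N1, w=50) cum 241
  y=15 (N2, w=10) cum 251
  y=16 (N7, w=10) cum 261
⇒ y* = 10

(22, 10)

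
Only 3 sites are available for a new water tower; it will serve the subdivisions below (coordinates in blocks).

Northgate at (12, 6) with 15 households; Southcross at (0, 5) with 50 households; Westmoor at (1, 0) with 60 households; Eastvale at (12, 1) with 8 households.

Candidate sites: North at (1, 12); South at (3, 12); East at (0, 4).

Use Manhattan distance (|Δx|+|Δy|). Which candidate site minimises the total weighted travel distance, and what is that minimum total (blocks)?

Total weighted distance at each candidate:
  North (1, 12): total = 1551
  South (3, 12): total = 1725
  East (0, 4): total = 680
Minimum is at East with total 680 blocks.

East, total 680 blocks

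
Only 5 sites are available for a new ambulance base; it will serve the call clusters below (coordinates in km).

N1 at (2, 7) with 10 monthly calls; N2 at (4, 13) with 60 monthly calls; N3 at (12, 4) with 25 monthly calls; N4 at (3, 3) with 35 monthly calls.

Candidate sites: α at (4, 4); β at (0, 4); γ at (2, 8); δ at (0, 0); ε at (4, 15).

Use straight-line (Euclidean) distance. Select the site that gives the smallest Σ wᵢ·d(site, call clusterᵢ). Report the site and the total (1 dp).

Total weighted distance at each candidate:
  α (4, 4): total = 825.6
  β (0, 4): total = 1037.7
  γ (2, 8): total = 780.8
  δ (0, 0): total = 1353.6
  ε (4, 15): total = 964.0
Minimum is at γ with total 780.8 km.

γ, total 780.8 km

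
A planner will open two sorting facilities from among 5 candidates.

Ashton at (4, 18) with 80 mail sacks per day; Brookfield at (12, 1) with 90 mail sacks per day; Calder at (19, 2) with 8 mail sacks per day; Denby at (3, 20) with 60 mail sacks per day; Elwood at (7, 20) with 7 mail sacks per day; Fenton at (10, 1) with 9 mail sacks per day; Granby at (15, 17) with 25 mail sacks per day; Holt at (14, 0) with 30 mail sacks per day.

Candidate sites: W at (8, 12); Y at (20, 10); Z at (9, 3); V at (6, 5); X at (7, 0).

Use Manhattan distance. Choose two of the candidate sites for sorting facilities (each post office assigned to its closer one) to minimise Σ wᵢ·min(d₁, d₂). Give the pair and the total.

{W, Z}, total 2748

Evaluate every pair (each demand assigned to the nearer of the two):
  {W, Z}: total = 2748
  {W, X}: total = 2841
  {W, V}: total = 3433
  {Z, V}: total = 3697
  {V, X}: total = 3815
  {W, Y}: total = 3962
  {Y, V}: total = 4126
  {Y, Z}: total = 4202
  {Z, X}: total = 4388
  {Y, X}: total = 4418
Best pair: {W, Z} with total 2748.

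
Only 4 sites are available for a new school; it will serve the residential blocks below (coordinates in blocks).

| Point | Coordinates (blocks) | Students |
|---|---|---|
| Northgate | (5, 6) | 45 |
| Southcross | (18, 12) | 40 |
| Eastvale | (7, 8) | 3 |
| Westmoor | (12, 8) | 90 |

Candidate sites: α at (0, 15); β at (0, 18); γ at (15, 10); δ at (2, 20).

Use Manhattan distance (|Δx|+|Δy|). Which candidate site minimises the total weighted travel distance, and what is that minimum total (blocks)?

γ, total 1310 blocks

Total weighted distance at each candidate:
  α (0, 15): total = 3222
  β (0, 18): total = 3756
  γ (15, 10): total = 1310
  δ (2, 20): total = 3756
Minimum is at γ with total 1310 blocks.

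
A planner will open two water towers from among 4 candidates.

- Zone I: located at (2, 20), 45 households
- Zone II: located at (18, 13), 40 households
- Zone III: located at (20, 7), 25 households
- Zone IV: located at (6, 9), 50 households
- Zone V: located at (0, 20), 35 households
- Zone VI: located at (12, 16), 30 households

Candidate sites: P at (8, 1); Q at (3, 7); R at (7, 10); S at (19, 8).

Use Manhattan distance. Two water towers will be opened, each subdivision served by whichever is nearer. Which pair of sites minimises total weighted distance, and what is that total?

{R, S}, total 1990

Evaluate every pair (each demand assigned to the nearer of the two):
  {R, S}: total = 1990
  {Q, S}: total = 2180
  {Q, R}: total = 2580
  {P, R}: total = 2660
  {P, Q}: total = 3245
  {P, S}: total = 3310
Best pair: {R, S} with total 1990.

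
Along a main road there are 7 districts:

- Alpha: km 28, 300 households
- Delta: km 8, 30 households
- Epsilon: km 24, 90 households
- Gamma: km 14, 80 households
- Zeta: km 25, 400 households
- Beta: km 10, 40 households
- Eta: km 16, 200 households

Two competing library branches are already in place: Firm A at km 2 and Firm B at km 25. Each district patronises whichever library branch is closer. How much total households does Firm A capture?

70

The indifferent point is the midpoint (2+25)/2 = 13.5; districts left of it (closer to Firm A at 2) go to Firm A, those right go to Firm B.
  Delta at 8 (w=30) → Firm A
  Beta at 10 (w=40) → Firm A
  Gamma at 14 (w=80) → Firm B
  Eta at 16 (w=200) → Firm B
  Epsilon at 24 (w=90) → Firm B
  Zeta at 25 (w=400) → Firm B
  Alpha at 28 (w=300) → Firm B
Firm A captures 70; Firm B captures 1070.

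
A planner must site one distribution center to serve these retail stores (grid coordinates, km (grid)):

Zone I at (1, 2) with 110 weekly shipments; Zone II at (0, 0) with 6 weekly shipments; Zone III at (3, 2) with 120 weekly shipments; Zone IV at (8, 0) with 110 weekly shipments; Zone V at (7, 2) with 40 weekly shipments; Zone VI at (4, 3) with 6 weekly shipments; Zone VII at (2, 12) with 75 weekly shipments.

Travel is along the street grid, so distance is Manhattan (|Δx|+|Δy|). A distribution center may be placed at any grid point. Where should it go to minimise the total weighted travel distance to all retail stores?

Manhattan distance separates: Σwᵢ(|x−xᵢ|+|y−yᵢ|) = Σwᵢ|x−xᵢ| + Σwᵢ|y−yᵢ|, so x and y are optimised independently as 1-D weighted medians.
Total weight W = 467; half = 233.5.
x-coordinate, sorted with cumulative weight:
  x=0 (Zone II, w=6) cum 6
  x=1 (Zone I, w=110) cum 116
  x=2 (Zone VII, w=75) cum 191
  x=3 (Zone III, w=120) cum 311  ← median
  x=4 (Zone VI, w=6) cum 317
  x=7 (Zone V, w=40) cum 357
  x=8 (Zone IV, w=110) cum 467
⇒ x* = 3
y-coordinate, sorted with cumulative weight:
  y=0 (Zone II, w=6) cum 6
  y=0 (Zone IV, w=110) cum 116
  y=2 (Zone I, w=110) cum 226
  y=2 (Zone III, w=120) cum 346  ← median
  y=2 (Zone V, w=40) cum 386
  y=3 (Zone VI, w=6) cum 392
  y=12 (Zone VII, w=75) cum 467
⇒ y* = 2

(3, 2)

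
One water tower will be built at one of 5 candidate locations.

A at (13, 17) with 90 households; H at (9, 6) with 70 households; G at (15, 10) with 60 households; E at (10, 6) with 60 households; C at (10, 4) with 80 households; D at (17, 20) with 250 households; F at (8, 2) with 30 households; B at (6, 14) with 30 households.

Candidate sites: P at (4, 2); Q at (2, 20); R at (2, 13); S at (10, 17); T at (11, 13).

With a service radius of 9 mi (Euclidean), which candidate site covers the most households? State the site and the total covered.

Coverage radius r = 9 mi; a point is covered iff (Δx)²+(Δy)² ≤ 9² = 81.
  P (4, 2): covers {H, E, C, F} → 240
  Q (2, 20): covers {B} → 30
  R (2, 13): covers {B} → 30
  S (10, 17): covers {A, G, D, B} → 430
  T (11, 13): covers {A, H, G, E, B} → 310
Maximum coverage at S: 430 households.

S, covering 430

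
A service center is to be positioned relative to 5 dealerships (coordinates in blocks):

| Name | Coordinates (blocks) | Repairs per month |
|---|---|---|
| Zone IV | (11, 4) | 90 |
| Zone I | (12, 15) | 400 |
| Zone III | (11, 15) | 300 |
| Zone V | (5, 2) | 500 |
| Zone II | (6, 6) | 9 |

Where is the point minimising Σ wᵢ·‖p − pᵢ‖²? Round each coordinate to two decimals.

(8.96, 9.17)

The minimiser of Σwᵢ‖p−pᵢ‖² is the weighted centroid p* = (Σwᵢpᵢ)/(Σwᵢ).
Σwᵢ = 1299.
Σwᵢxᵢ = 90·11 + 400·12 + 300·11 + 500·5 + 9·6 = 11644.
Σwᵢyᵢ = 90·4 + 400·15 + 300·15 + 500·2 + 9·6 = 11914.
x* = 11644/1299 = 8.96, y* = 11914/1299 = 9.17.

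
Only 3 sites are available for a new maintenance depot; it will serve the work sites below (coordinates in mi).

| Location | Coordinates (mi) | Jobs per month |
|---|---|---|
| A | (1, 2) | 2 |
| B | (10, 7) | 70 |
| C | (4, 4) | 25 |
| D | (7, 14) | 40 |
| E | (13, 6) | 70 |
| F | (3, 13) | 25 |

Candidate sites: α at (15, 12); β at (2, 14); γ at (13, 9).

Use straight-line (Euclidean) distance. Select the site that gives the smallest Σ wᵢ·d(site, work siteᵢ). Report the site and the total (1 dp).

Total weighted distance at each candidate:
  α (15, 12): total = 1943.0
  β (2, 14): total = 2210.6
  γ (13, 9): total = 1329.2
Minimum is at γ with total 1329.2 mi.

γ, total 1329.2 mi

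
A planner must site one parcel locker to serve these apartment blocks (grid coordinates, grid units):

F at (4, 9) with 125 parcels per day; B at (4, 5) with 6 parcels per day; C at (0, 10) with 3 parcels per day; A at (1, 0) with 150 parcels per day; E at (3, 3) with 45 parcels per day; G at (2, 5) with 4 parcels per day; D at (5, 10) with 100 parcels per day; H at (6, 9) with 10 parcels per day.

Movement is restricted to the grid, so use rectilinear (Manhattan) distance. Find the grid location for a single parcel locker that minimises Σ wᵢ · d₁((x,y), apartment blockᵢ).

(4, 9)

Manhattan distance separates: Σwᵢ(|x−xᵢ|+|y−yᵢ|) = Σwᵢ|x−xᵢ| + Σwᵢ|y−yᵢ|, so x and y are optimised independently as 1-D weighted medians.
Total weight W = 443; half = 221.5.
x-coordinate, sorted with cumulative weight:
  x=0 (C, w=3) cum 3
  x=1 (A, w=150) cum 153
  x=2 (G, w=4) cum 157
  x=3 (E, w=45) cum 202
  x=4 (F, w=125) cum 327  ← median
  x=4 (B, w=6) cum 333
  x=5 (D, w=100) cum 433
  x=6 (H, w=10) cum 443
⇒ x* = 4
y-coordinate, sorted with cumulative weight:
  y=0 (A, w=150) cum 150
  y=3 (E, w=45) cum 195
  y=5 (B, w=6) cum 201
  y=5 (G, w=4) cum 205
  y=9 (F, w=125) cum 330  ← median
  y=9 (H, w=10) cum 340
  y=10 (C, w=3) cum 343
  y=10 (D, w=100) cum 443
⇒ y* = 9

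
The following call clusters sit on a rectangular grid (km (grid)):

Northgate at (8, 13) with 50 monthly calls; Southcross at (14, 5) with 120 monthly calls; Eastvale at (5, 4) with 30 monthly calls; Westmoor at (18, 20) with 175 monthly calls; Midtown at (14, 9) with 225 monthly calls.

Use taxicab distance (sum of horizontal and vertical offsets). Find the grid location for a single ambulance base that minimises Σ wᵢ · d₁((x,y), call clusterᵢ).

(14, 9)

Manhattan distance separates: Σwᵢ(|x−xᵢ|+|y−yᵢ|) = Σwᵢ|x−xᵢ| + Σwᵢ|y−yᵢ|, so x and y are optimised independently as 1-D weighted medians.
Total weight W = 600; half = 300.
x-coordinate, sorted with cumulative weight:
  x=5 (Eastvale, w=30) cum 30
  x=8 (Northgate, w=50) cum 80
  x=14 (Southcross, w=120) cum 200
  x=14 (Midtown, w=225) cum 425  ← median
  x=18 (Westmoor, w=175) cum 600
⇒ x* = 14
y-coordinate, sorted with cumulative weight:
  y=4 (Eastvale, w=30) cum 30
  y=5 (Southcross, w=120) cum 150
  y=9 (Midtown, w=225) cum 375  ← median
  y=13 (Northgate, w=50) cum 425
  y=20 (Westmoor, w=175) cum 600
⇒ y* = 9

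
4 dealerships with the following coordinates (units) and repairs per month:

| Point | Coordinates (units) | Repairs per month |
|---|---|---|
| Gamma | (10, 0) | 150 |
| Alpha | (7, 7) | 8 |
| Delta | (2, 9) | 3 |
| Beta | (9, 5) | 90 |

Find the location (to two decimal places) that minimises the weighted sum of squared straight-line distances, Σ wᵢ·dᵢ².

The minimiser of Σwᵢ‖p−pᵢ‖² is the weighted centroid p* = (Σwᵢpᵢ)/(Σwᵢ).
Σwᵢ = 251.
Σwᵢxᵢ = 150·10 + 8·7 + 3·2 + 90·9 = 2372.
Σwᵢyᵢ = 150·0 + 8·7 + 3·9 + 90·5 = 533.
x* = 2372/251 = 9.45, y* = 533/251 = 2.12.

(9.45, 2.12)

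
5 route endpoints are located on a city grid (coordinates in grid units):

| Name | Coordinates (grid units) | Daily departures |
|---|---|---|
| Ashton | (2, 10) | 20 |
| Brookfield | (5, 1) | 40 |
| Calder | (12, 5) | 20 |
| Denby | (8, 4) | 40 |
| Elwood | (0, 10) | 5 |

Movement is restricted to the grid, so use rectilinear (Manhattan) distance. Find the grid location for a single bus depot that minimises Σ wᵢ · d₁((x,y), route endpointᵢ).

(5, 4)

Manhattan distance separates: Σwᵢ(|x−xᵢ|+|y−yᵢ|) = Σwᵢ|x−xᵢ| + Σwᵢ|y−yᵢ|, so x and y are optimised independently as 1-D weighted medians.
Total weight W = 125; half = 62.5.
x-coordinate, sorted with cumulative weight:
  x=0 (Elwood, w=5) cum 5
  x=2 (Ashton, w=20) cum 25
  x=5 (Brookfield, w=40) cum 65  ← median
  x=8 (Denby, w=40) cum 105
  x=12 (Calder, w=20) cum 125
⇒ x* = 5
y-coordinate, sorted with cumulative weight:
  y=1 (Brookfield, w=40) cum 40
  y=4 (Denby, w=40) cum 80  ← median
  y=5 (Calder, w=20) cum 100
  y=10 (Ashton, w=20) cum 120
  y=10 (Elwood, w=5) cum 125
⇒ y* = 4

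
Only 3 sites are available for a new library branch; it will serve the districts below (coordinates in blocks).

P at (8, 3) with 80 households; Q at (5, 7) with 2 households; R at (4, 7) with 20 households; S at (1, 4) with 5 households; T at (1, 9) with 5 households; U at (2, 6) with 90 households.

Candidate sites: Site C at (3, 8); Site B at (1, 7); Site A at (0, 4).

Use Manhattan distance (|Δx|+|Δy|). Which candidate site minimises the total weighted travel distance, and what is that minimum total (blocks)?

Site B, total 1153 blocks

Total weighted distance at each candidate:
  Site C (3, 8): total = 1161
  Site B (1, 7): total = 1153
  Site A (0, 4): total = 1271
Minimum is at Site B with total 1153 blocks.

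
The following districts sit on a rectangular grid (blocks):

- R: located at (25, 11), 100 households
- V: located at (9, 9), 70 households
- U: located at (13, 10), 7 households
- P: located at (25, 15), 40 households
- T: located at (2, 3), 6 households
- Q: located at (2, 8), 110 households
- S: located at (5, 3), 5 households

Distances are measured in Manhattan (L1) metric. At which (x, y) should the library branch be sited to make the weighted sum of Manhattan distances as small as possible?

Manhattan distance separates: Σwᵢ(|x−xᵢ|+|y−yᵢ|) = Σwᵢ|x−xᵢ| + Σwᵢ|y−yᵢ|, so x and y are optimised independently as 1-D weighted medians.
Total weight W = 338; half = 169.
x-coordinate, sorted with cumulative weight:
  x=2 (T, w=6) cum 6
  x=2 (Q, w=110) cum 116
  x=5 (S, w=5) cum 121
  x=9 (V, w=70) cum 191  ← median
  x=13 (U, w=7) cum 198
  x=25 (R, w=100) cum 298
  x=25 (P, w=40) cum 338
⇒ x* = 9
y-coordinate, sorted with cumulative weight:
  y=3 (T, w=6) cum 6
  y=3 (S, w=5) cum 11
  y=8 (Q, w=110) cum 121
  y=9 (V, w=70) cum 191  ← median
  y=10 (U, w=7) cum 198
  y=11 (R, w=100) cum 298
  y=15 (P, w=40) cum 338
⇒ y* = 9

(9, 9)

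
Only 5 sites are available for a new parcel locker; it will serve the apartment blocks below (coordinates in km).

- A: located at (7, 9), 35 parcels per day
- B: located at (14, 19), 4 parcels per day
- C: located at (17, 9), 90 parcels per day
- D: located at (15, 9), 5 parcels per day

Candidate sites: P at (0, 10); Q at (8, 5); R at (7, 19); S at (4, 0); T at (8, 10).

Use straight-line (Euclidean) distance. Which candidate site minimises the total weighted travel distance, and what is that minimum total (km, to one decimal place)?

T, total 943.1 km

Total weighted distance at each candidate:
  P (0, 10): total = 1921.9
  Q (8, 5): total = 1131.9
  R (7, 19): total = 1714.8
  S (4, 0): total = 1912.0
  T (8, 10): total = 943.1
Minimum is at T with total 943.1 km.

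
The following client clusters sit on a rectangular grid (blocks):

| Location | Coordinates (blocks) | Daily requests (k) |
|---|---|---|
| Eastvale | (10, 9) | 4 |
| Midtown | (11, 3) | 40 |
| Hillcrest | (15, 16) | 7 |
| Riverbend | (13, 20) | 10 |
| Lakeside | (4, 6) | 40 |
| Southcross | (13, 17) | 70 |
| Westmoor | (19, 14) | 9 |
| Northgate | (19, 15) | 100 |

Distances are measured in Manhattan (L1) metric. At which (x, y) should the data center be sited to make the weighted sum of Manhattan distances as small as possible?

(13, 15)

Manhattan distance separates: Σwᵢ(|x−xᵢ|+|y−yᵢ|) = Σwᵢ|x−xᵢ| + Σwᵢ|y−yᵢ|, so x and y are optimised independently as 1-D weighted medians.
Total weight W = 280; half = 140.
x-coordinate, sorted with cumulative weight:
  x=4 (Lakeside, w=40) cum 40
  x=10 (Eastvale, w=4) cum 44
  x=11 (Midtown, w=40) cum 84
  x=13 (Riverbend, w=10) cum 94
  x=13 (Southcross, w=70) cum 164  ← median
  x=15 (Hillcrest, w=7) cum 171
  x=19 (Westmoor, w=9) cum 180
  x=19 (Northgate, w=100) cum 280
⇒ x* = 13
y-coordinate, sorted with cumulative weight:
  y=3 (Midtown, w=40) cum 40
  y=6 (Lakeside, w=40) cum 80
  y=9 (Eastvale, w=4) cum 84
  y=14 (Westmoor, w=9) cum 93
  y=15 (Northgate, w=100) cum 193  ← median
  y=16 (Hillcrest, w=7) cum 200
  y=17 (Southcross, w=70) cum 270
  y=20 (Riverbend, w=10) cum 280
⇒ y* = 15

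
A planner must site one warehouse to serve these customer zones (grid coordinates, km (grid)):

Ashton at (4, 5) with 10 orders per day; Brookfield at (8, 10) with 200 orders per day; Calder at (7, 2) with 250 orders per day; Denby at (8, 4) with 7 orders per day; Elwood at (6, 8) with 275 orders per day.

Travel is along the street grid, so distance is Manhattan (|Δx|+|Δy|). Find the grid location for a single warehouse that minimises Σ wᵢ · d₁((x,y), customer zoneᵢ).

Manhattan distance separates: Σwᵢ(|x−xᵢ|+|y−yᵢ|) = Σwᵢ|x−xᵢ| + Σwᵢ|y−yᵢ|, so x and y are optimised independently as 1-D weighted medians.
Total weight W = 742; half = 371.
x-coordinate, sorted with cumulative weight:
  x=4 (Ashton, w=10) cum 10
  x=6 (Elwood, w=275) cum 285
  x=7 (Calder, w=250) cum 535  ← median
  x=8 (Brookfield, w=200) cum 735
  x=8 (Denby, w=7) cum 742
⇒ x* = 7
y-coordinate, sorted with cumulative weight:
  y=2 (Calder, w=250) cum 250
  y=4 (Denby, w=7) cum 257
  y=5 (Ashton, w=10) cum 267
  y=8 (Elwood, w=275) cum 542  ← median
  y=10 (Brookfield, w=200) cum 742
⇒ y* = 8

(7, 8)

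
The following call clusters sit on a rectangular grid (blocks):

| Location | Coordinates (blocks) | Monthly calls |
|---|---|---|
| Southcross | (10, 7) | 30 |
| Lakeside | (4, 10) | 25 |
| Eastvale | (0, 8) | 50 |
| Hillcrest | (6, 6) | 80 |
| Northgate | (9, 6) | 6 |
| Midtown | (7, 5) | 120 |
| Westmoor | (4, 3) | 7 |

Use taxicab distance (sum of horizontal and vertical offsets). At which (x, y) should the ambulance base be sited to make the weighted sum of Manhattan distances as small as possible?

(6, 6)

Manhattan distance separates: Σwᵢ(|x−xᵢ|+|y−yᵢ|) = Σwᵢ|x−xᵢ| + Σwᵢ|y−yᵢ|, so x and y are optimised independently as 1-D weighted medians.
Total weight W = 318; half = 159.
x-coordinate, sorted with cumulative weight:
  x=0 (Eastvale, w=50) cum 50
  x=4 (Lakeside, w=25) cum 75
  x=4 (Westmoor, w=7) cum 82
  x=6 (Hillcrest, w=80) cum 162  ← median
  x=7 (Midtown, w=120) cum 282
  x=9 (Northgate, w=6) cum 288
  x=10 (Southcross, w=30) cum 318
⇒ x* = 6
y-coordinate, sorted with cumulative weight:
  y=3 (Westmoor, w=7) cum 7
  y=5 (Midtown, w=120) cum 127
  y=6 (Hillcrest, w=80) cum 207  ← median
  y=6 (Northgate, w=6) cum 213
  y=7 (Southcross, w=30) cum 243
  y=8 (Eastvale, w=50) cum 293
  y=10 (Lakeside, w=25) cum 318
⇒ y* = 6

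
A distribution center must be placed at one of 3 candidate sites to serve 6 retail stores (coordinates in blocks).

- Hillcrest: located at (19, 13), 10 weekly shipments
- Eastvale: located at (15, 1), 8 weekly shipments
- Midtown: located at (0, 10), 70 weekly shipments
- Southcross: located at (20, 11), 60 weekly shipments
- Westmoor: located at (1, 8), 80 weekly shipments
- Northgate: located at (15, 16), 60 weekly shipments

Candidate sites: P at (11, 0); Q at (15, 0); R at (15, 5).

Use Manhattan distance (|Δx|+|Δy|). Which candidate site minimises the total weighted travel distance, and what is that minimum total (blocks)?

R, total 4232 blocks

Total weighted distance at each candidate:
  P (11, 0): total = 5560
  Q (15, 0): total = 5608
  R (15, 5): total = 4232
Minimum is at R with total 4232 blocks.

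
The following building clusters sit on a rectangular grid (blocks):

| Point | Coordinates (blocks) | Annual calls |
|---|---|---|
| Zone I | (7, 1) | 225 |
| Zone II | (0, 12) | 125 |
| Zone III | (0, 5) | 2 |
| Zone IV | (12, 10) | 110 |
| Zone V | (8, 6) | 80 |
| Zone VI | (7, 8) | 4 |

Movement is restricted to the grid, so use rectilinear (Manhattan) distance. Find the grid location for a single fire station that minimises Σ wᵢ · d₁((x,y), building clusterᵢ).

Manhattan distance separates: Σwᵢ(|x−xᵢ|+|y−yᵢ|) = Σwᵢ|x−xᵢ| + Σwᵢ|y−yᵢ|, so x and y are optimised independently as 1-D weighted medians.
Total weight W = 546; half = 273.
x-coordinate, sorted with cumulative weight:
  x=0 (Zone II, w=125) cum 125
  x=0 (Zone III, w=2) cum 127
  x=7 (Zone I, w=225) cum 352  ← median
  x=7 (Zone VI, w=4) cum 356
  x=8 (Zone V, w=80) cum 436
  x=12 (Zone IV, w=110) cum 546
⇒ x* = 7
y-coordinate, sorted with cumulative weight:
  y=1 (Zone I, w=225) cum 225
  y=5 (Zone III, w=2) cum 227
  y=6 (Zone V, w=80) cum 307  ← median
  y=8 (Zone VI, w=4) cum 311
  y=10 (Zone IV, w=110) cum 421
  y=12 (Zone II, w=125) cum 546
⇒ y* = 6

(7, 6)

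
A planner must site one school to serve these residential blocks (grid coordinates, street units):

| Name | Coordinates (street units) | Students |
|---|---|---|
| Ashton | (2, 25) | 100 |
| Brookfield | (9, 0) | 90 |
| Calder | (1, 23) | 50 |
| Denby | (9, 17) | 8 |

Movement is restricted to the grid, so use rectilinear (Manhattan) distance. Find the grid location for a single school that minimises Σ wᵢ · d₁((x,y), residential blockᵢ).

(2, 23)

Manhattan distance separates: Σwᵢ(|x−xᵢ|+|y−yᵢ|) = Σwᵢ|x−xᵢ| + Σwᵢ|y−yᵢ|, so x and y are optimised independently as 1-D weighted medians.
Total weight W = 248; half = 124.
x-coordinate, sorted with cumulative weight:
  x=1 (Calder, w=50) cum 50
  x=2 (Ashton, w=100) cum 150  ← median
  x=9 (Brookfield, w=90) cum 240
  x=9 (Denby, w=8) cum 248
⇒ x* = 2
y-coordinate, sorted with cumulative weight:
  y=0 (Brookfield, w=90) cum 90
  y=17 (Denby, w=8) cum 98
  y=23 (Calder, w=50) cum 148  ← median
  y=25 (Ashton, w=100) cum 248
⇒ y* = 23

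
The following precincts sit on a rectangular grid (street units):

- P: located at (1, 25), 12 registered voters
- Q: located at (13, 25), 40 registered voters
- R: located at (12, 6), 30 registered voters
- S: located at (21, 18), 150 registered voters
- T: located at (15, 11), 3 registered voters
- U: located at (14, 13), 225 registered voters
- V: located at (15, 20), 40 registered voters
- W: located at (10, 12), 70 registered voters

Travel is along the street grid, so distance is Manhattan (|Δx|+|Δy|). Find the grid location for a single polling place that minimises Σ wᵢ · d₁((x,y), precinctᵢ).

Manhattan distance separates: Σwᵢ(|x−xᵢ|+|y−yᵢ|) = Σwᵢ|x−xᵢ| + Σwᵢ|y−yᵢ|, so x and y are optimised independently as 1-D weighted medians.
Total weight W = 570; half = 285.
x-coordinate, sorted with cumulative weight:
  x=1 (P, w=12) cum 12
  x=10 (W, w=70) cum 82
  x=12 (R, w=30) cum 112
  x=13 (Q, w=40) cum 152
  x=14 (U, w=225) cum 377  ← median
  x=15 (T, w=3) cum 380
  x=15 (V, w=40) cum 420
  x=21 (S, w=150) cum 570
⇒ x* = 14
y-coordinate, sorted with cumulative weight:
  y=6 (R, w=30) cum 30
  y=11 (T, w=3) cum 33
  y=12 (W, w=70) cum 103
  y=13 (U, w=225) cum 328  ← median
  y=18 (S, w=150) cum 478
  y=20 (V, w=40) cum 518
  y=25 (P, w=12) cum 530
  y=25 (Q, w=40) cum 570
⇒ y* = 13

(14, 13)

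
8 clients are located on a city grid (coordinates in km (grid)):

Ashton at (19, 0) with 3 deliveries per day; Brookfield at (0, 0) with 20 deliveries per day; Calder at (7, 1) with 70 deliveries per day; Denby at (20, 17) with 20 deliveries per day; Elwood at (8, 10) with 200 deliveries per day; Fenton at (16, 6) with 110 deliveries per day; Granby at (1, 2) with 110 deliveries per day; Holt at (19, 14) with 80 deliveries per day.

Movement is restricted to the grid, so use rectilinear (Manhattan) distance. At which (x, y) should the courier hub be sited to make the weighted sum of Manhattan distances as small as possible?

(8, 6)

Manhattan distance separates: Σwᵢ(|x−xᵢ|+|y−yᵢ|) = Σwᵢ|x−xᵢ| + Σwᵢ|y−yᵢ|, so x and y are optimised independently as 1-D weighted medians.
Total weight W = 613; half = 306.5.
x-coordinate, sorted with cumulative weight:
  x=0 (Brookfield, w=20) cum 20
  x=1 (Granby, w=110) cum 130
  x=7 (Calder, w=70) cum 200
  x=8 (Elwood, w=200) cum 400  ← median
  x=16 (Fenton, w=110) cum 510
  x=19 (Ashton, w=3) cum 513
  x=19 (Holt, w=80) cum 593
  x=20 (Denby, w=20) cum 613
⇒ x* = 8
y-coordinate, sorted with cumulative weight:
  y=0 (Ashton, w=3) cum 3
  y=0 (Brookfield, w=20) cum 23
  y=1 (Calder, w=70) cum 93
  y=2 (Granby, w=110) cum 203
  y=6 (Fenton, w=110) cum 313  ← median
  y=10 (Elwood, w=200) cum 513
  y=14 (Holt, w=80) cum 593
  y=17 (Denby, w=20) cum 613
⇒ y* = 6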